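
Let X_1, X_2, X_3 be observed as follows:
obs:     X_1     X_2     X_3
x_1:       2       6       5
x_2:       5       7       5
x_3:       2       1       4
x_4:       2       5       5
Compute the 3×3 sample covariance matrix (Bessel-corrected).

Step 1 — column means:
  mean(X_1) = (2 + 5 + 2 + 2) / 4 = 11/4 = 2.75
  mean(X_2) = (6 + 7 + 1 + 5) / 4 = 19/4 = 4.75
  mean(X_3) = (5 + 5 + 4 + 5) / 4 = 19/4 = 4.75

Step 2 — sample covariance S[i,j] = (1/(n-1)) · Σ_k (x_{k,i} - mean_i) · (x_{k,j} - mean_j), with n-1 = 3.
  S[X_1,X_1] = ((-0.75)·(-0.75) + (2.25)·(2.25) + (-0.75)·(-0.75) + (-0.75)·(-0.75)) / 3 = 6.75/3 = 2.25
  S[X_1,X_2] = ((-0.75)·(1.25) + (2.25)·(2.25) + (-0.75)·(-3.75) + (-0.75)·(0.25)) / 3 = 6.75/3 = 2.25
  S[X_1,X_3] = ((-0.75)·(0.25) + (2.25)·(0.25) + (-0.75)·(-0.75) + (-0.75)·(0.25)) / 3 = 0.75/3 = 0.25
  S[X_2,X_2] = ((1.25)·(1.25) + (2.25)·(2.25) + (-3.75)·(-3.75) + (0.25)·(0.25)) / 3 = 20.75/3 = 6.9167
  S[X_2,X_3] = ((1.25)·(0.25) + (2.25)·(0.25) + (-3.75)·(-0.75) + (0.25)·(0.25)) / 3 = 3.75/3 = 1.25
  S[X_3,X_3] = ((0.25)·(0.25) + (0.25)·(0.25) + (-0.75)·(-0.75) + (0.25)·(0.25)) / 3 = 0.75/3 = 0.25

S is symmetric (S[j,i] = S[i,j]). Assembling:

S = [[2.25, 2.25, 0.25],
 [2.25, 6.9167, 1.25],
 [0.25, 1.25, 0.25]]


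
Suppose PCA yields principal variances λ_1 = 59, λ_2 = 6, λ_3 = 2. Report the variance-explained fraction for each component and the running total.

Step 1 — total variance = trace(Sigma) = Σ λ_i = 59 + 6 + 2 = 67.

Step 2 — fraction explained by component i = λ_i / Σ λ:
  PC1: 59/67 = 0.8806
  PC2: 6/67 = 0.0896
  PC3: 2/67 = 0.0299

Step 3 — cumulative fraction after k components = (λ_1 + ... + λ_k) / Σ λ:
  k = 1: 59/67 = 0.8806
  k = 2: (59 + 6)/67 = 65/67 = 0.9701
  k = 3: (59 + 6 + 2)/67 = 67/67 = 1

Summary (fraction, with percent):

explained: PC1 0.8806 (88.06%), PC2 0.0896 (8.96%), PC3 0.0299 (2.99%);  cumulative: 0.8806, 0.9701, 1


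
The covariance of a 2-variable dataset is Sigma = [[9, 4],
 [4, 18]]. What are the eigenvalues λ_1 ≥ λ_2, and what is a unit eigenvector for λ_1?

Step 1 — characteristic polynomial of 2×2 Sigma:
  det(Sigma - λI) = λ² - trace · λ + det = 0.
  trace = 9 + 18 = 27, det = 9·18 - (4)² = 146.
Step 2 — discriminant:
  Δ = trace² - 4·det = 729 - 584 = 145.
Step 3 — eigenvalues:
  λ = (trace ± √Δ)/2 = (27 ± 12.0416)/2,
  λ_1 = 19.5208,  λ_2 = 7.4792.

Step 4 — unit eigenvector for λ_1: solve (Sigma - λ_1 I)v = 0. First row:
  (9 - 19.5208)·v_x + (4)·v_y = 0, i.e. (-10.5208)·v_x + (4)·v_y = 0,
  so v ∝ (b, λ_1 - a) = (4, 10.5208) = u.
  ||u|| = √((4)² + (10.5208)²) = √(126.6872) ≈ 11.2555,
  v_1 = u/||u|| ≈ (0.3554, 0.9347) (||v_1|| = 1).

λ_1 = 19.5208,  λ_2 = 7.4792;  v_1 ≈ (0.3554, 0.9347)


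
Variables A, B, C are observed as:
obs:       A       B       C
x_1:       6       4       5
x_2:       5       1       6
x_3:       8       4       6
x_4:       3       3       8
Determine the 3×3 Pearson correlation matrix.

Step 1 — column means:
  mean(A) = (6 + 5 + 8 + 3) / 4 = 22/4 = 5.5
  mean(B) = (4 + 1 + 4 + 3) / 4 = 12/4 = 3
  mean(C) = (5 + 6 + 6 + 8) / 4 = 25/4 = 6.25

Step 2 — sample variances and covariances s[i,j] = (1/(n-1)) · Σ_k (x_{k,i} - mean_i) · (x_{k,j} - mean_j), with n-1 = 3:
  s[A,A] = ((0.5)·(0.5) + (-0.5)·(-0.5) + (2.5)·(2.5) + (-2.5)·(-2.5)) / 3 = 13/3 = 4.3333
  s[A,B] = ((0.5)·(1) + (-0.5)·(-2) + (2.5)·(1) + (-2.5)·(0)) / 3 = 4/3 = 1.3333
  s[A,C] = ((0.5)·(-1.25) + (-0.5)·(-0.25) + (2.5)·(-0.25) + (-2.5)·(1.75)) / 3 = -5.5/3 = -1.8333
  s[B,B] = ((1)·(1) + (-2)·(-2) + (1)·(1) + (0)·(0)) / 3 = 6/3 = 2
  s[B,C] = ((1)·(-1.25) + (-2)·(-0.25) + (1)·(-0.25) + (0)·(1.75)) / 3 = -1/3 = -0.3333
  s[C,C] = ((-1.25)·(-1.25) + (-0.25)·(-0.25) + (-0.25)·(-0.25) + (1.75)·(1.75)) / 3 = 4.75/3 = 1.5833
  Sample standard deviations s_i = √(s[i,i]):
  s(A) = √(4.3333) = 2.0817
  s(B) = √(2) = 1.4142
  s(C) = √(1.5833) = 1.2583

Step 3 — r_{ij} = s_{ij} / (s_i · s_j):
  r[A,A] = 1 (diagonal).
  r[A,B] = 1.3333 / (2.0817 · 1.4142) = 1.3333 / 2.9439 = 0.4529
  r[A,C] = -1.8333 / (2.0817 · 1.2583) = -1.8333 / 2.6194 = -0.6999
  r[B,B] = 1 (diagonal).
  r[B,C] = -0.3333 / (1.4142 · 1.2583) = -0.3333 / 1.7795 = -0.1873
  r[C,C] = 1 (diagonal).

R is symmetric with unit diagonal. Assembling:

R = [[1, 0.4529, -0.6999],
 [0.4529, 1, -0.1873],
 [-0.6999, -0.1873, 1]]


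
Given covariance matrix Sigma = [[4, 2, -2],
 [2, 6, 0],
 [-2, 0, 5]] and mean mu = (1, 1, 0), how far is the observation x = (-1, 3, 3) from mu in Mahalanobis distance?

Step 1 — centre the observation: (x - mu) = (-2, 2, 3).

Step 2 — invert Sigma (cofactor / det for 3×3, or solve directly):
  Sigma^{-1} = [[0.3947, -0.1316, 0.1579],
 [-0.1316, 0.2105, -0.0526],
 [0.1579, -0.0526, 0.2632]].

Step 3 — form the quadratic (x - mu)^T · Sigma^{-1} · (x - mu):
  Sigma^{-1} · (x - mu) = (-0.5789, 0.5263, 0.3684).
  (x - mu)^T · [Sigma^{-1} · (x - mu)] = (-2)·(-0.5789) + (2)·(0.5263) + (3)·(0.3684) = 3.3158.

Step 4 — take square root: d = √(3.3158) ≈ 1.8209.

d(x, mu) = √(3.3158) ≈ 1.8209


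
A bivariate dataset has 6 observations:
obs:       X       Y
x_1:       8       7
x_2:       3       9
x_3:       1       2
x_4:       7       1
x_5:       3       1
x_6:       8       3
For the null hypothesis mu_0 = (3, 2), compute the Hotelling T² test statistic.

Step 1 — sample mean vector:
  mean(X) = (8 + 3 + 1 + 7 + 3 + 8) / 6 = 30/6 = 5
  mean(Y) = (7 + 9 + 2 + 1 + 1 + 3) / 6 = 23/6 = 3.8333
  x̄ = (5, 3.8333),  deviation x̄ - mu_0 = (5, 3.8333) - (3, 2) = (2, 1.8333).

Step 2 — sample covariance matrix, S[i,j] = (1/(n-1)) · Σ_k (x_{k,i} - mean_i) · (x_{k,j} - mean_j), divisor n-1 = 5:
  S[X,X] = ((3)·(3) + (-2)·(-2) + (-4)·(-4) + (2)·(2) + (-2)·(-2) + (3)·(3)) / 5 = 46/5 = 9.2
  S[X,Y] = ((3)·(3.1667) + (-2)·(5.1667) + (-4)·(-1.8333) + (2)·(-2.8333) + (-2)·(-2.8333) + (3)·(-0.8333)) / 5 = 4/5 = 0.8
  S[Y,Y] = ((3.1667)·(3.1667) + (5.1667)·(5.1667) + (-1.8333)·(-1.8333) + (-2.8333)·(-2.8333) + (-2.8333)·(-2.8333) + (-0.8333)·(-0.8333)) / 5 = 56.8333/5 = 11.3667
  S = [[9.2, 0.8],
 [0.8, 11.3667]].

Step 3 — invert S. det(S) = 9.2·11.3667 - (0.8)² = 103.9333.
  S^{-1} = (1/det) · [[d, -b], [-b, a]] = [[0.1094, -0.0077],
 [-0.0077, 0.0885]].

Step 4 — quadratic form (x̄ - mu_0)^T · S^{-1} · (x̄ - mu_0):
  S^{-1} · (x̄ - mu_0) = (0.2046, 0.1469),
  (x̄ - mu_0)^T · [...] = (2)·(0.2046) + (1.8333)·(0.1469) = 0.6785.

Step 5 — scale by n: T² = 6 · 0.6785 = 4.0712.

T² ≈ 4.0712


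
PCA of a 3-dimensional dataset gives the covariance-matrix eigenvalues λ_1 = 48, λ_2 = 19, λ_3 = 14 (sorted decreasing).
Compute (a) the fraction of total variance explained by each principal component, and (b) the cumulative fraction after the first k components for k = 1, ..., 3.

Step 1 — total variance = trace(Sigma) = Σ λ_i = 48 + 19 + 14 = 81.

Step 2 — fraction explained by component i = λ_i / Σ λ:
  PC1: 48/81 = 0.5926
  PC2: 19/81 = 0.2346
  PC3: 14/81 = 0.1728

Step 3 — cumulative fraction after k components = (λ_1 + ... + λ_k) / Σ λ:
  k = 1: 48/81 = 0.5926
  k = 2: (48 + 19)/81 = 67/81 = 0.8272
  k = 3: (48 + 19 + 14)/81 = 81/81 = 1

Summary (fraction, with percent):

explained: PC1 0.5926 (59.26%), PC2 0.2346 (23.46%), PC3 0.1728 (17.28%);  cumulative: 0.5926, 0.8272, 1


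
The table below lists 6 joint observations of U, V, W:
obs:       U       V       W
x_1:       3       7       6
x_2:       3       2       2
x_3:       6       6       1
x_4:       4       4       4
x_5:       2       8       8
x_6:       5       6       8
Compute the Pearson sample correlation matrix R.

Step 1 — column means:
  mean(U) = (3 + 3 + 6 + 4 + 2 + 5) / 6 = 23/6 = 3.8333
  mean(V) = (7 + 2 + 6 + 4 + 8 + 6) / 6 = 33/6 = 5.5
  mean(W) = (6 + 2 + 1 + 4 + 8 + 8) / 6 = 29/6 = 4.8333

Step 2 — sample variances and covariances s[i,j] = (1/(n-1)) · Σ_k (x_{k,i} - mean_i) · (x_{k,j} - mean_j), with n-1 = 5:
  s[U,U] = ((-0.8333)·(-0.8333) + (-0.8333)·(-0.8333) + (2.1667)·(2.1667) + (0.1667)·(0.1667) + (-1.8333)·(-1.8333) + (1.1667)·(1.1667)) / 5 = 10.8333/5 = 2.1667
  s[U,V] = ((-0.8333)·(1.5) + (-0.8333)·(-3.5) + (2.1667)·(0.5) + (0.1667)·(-1.5) + (-1.8333)·(2.5) + (1.1667)·(0.5)) / 5 = -1.5/5 = -0.3
  s[U,W] = ((-0.8333)·(1.1667) + (-0.8333)·(-2.8333) + (2.1667)·(-3.8333) + (0.1667)·(-0.8333) + (-1.8333)·(3.1667) + (1.1667)·(3.1667)) / 5 = -9.1667/5 = -1.8333
  s[V,V] = ((1.5)·(1.5) + (-3.5)·(-3.5) + (0.5)·(0.5) + (-1.5)·(-1.5) + (2.5)·(2.5) + (0.5)·(0.5)) / 5 = 23.5/5 = 4.7
  s[V,W] = ((1.5)·(1.1667) + (-3.5)·(-2.8333) + (0.5)·(-3.8333) + (-1.5)·(-0.8333) + (2.5)·(3.1667) + (0.5)·(3.1667)) / 5 = 20.5/5 = 4.1
  s[W,W] = ((1.1667)·(1.1667) + (-2.8333)·(-2.8333) + (-3.8333)·(-3.8333) + (-0.8333)·(-0.8333) + (3.1667)·(3.1667) + (3.1667)·(3.1667)) / 5 = 44.8333/5 = 8.9667
  Sample standard deviations s_i = √(s[i,i]):
  s(U) = √(2.1667) = 1.472
  s(V) = √(4.7) = 2.1679
  s(W) = √(8.9667) = 2.9944

Step 3 — r_{ij} = s_{ij} / (s_i · s_j):
  r[U,U] = 1 (diagonal).
  r[U,V] = -0.3 / (1.472 · 2.1679) = -0.3 / 3.1911 = -0.094
  r[U,W] = -1.8333 / (1.472 · 2.9944) = -1.8333 / 4.4077 = -0.4159
  r[V,V] = 1 (diagonal).
  r[V,W] = 4.1 / (2.1679 · 2.9944) = 4.1 / 6.4918 = 0.6316
  r[W,W] = 1 (diagonal).

R is symmetric with unit diagonal. Assembling:

R = [[1, -0.094, -0.4159],
 [-0.094, 1, 0.6316],
 [-0.4159, 0.6316, 1]]


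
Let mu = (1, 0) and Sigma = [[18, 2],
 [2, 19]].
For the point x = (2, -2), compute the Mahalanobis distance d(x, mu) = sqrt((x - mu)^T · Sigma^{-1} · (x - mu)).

Step 1 — centre the observation: (x - mu) = (1, -2).

Step 2 — invert Sigma. det(Sigma) = 18·19 - (2)² = 338.
  Sigma^{-1} = (1/det) · [[d, -b], [-b, a]] = [[0.0562, -0.0059],
 [-0.0059, 0.0533]].

Step 3 — form the quadratic (x - mu)^T · Sigma^{-1} · (x - mu):
  Sigma^{-1} · (x - mu) = (0.068, -0.1124).
  (x - mu)^T · [Sigma^{-1} · (x - mu)] = (1)·(0.068) + (-2)·(-0.1124) = 0.2929.

Step 4 — take square root: d = √(0.2929) ≈ 0.5412.

d(x, mu) = √(0.2929) ≈ 0.5412


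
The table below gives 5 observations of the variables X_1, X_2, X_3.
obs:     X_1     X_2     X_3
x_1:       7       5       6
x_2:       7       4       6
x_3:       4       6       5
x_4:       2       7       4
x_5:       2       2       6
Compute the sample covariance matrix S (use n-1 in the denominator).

Step 1 — column means:
  mean(X_1) = (7 + 7 + 4 + 2 + 2) / 5 = 22/5 = 4.4
  mean(X_2) = (5 + 4 + 6 + 7 + 2) / 5 = 24/5 = 4.8
  mean(X_3) = (6 + 6 + 5 + 4 + 6) / 5 = 27/5 = 5.4

Step 2 — sample covariance S[i,j] = (1/(n-1)) · Σ_k (x_{k,i} - mean_i) · (x_{k,j} - mean_j), with n-1 = 4.
  S[X_1,X_1] = ((2.6)·(2.6) + (2.6)·(2.6) + (-0.4)·(-0.4) + (-2.4)·(-2.4) + (-2.4)·(-2.4)) / 4 = 25.2/4 = 6.3
  S[X_1,X_2] = ((2.6)·(0.2) + (2.6)·(-0.8) + (-0.4)·(1.2) + (-2.4)·(2.2) + (-2.4)·(-2.8)) / 4 = -0.6/4 = -0.15
  S[X_1,X_3] = ((2.6)·(0.6) + (2.6)·(0.6) + (-0.4)·(-0.4) + (-2.4)·(-1.4) + (-2.4)·(0.6)) / 4 = 5.2/4 = 1.3
  S[X_2,X_2] = ((0.2)·(0.2) + (-0.8)·(-0.8) + (1.2)·(1.2) + (2.2)·(2.2) + (-2.8)·(-2.8)) / 4 = 14.8/4 = 3.7
  S[X_2,X_3] = ((0.2)·(0.6) + (-0.8)·(0.6) + (1.2)·(-0.4) + (2.2)·(-1.4) + (-2.8)·(0.6)) / 4 = -5.6/4 = -1.4
  S[X_3,X_3] = ((0.6)·(0.6) + (0.6)·(0.6) + (-0.4)·(-0.4) + (-1.4)·(-1.4) + (0.6)·(0.6)) / 4 = 3.2/4 = 0.8

S is symmetric (S[j,i] = S[i,j]). Assembling:

S = [[6.3, -0.15, 1.3],
 [-0.15, 3.7, -1.4],
 [1.3, -1.4, 0.8]]


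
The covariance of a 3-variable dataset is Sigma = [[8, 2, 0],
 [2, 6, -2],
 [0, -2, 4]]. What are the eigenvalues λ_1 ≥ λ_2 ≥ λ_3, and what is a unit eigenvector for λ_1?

Step 1 — characteristic polynomial p(λ) = det(λI - Sigma) = λ³ - tr·λ² + c_1·λ - det, where tr = trace, c_1 = sum of the principal 2×2 minors, det = det(Sigma):
  tr = 8 + 6 + 4 = 18,
  c_1 = (8·6 - (2)²) + (8·4 - (0)²) + (6·4 - (-2)²) = 44 + 32 + 20 = 96,
  det = 8·(6·4 - (-2)²) - (2)·((2)·4 - (-2)·(0)) + (0)·((2)·(-2) - 6·(0)) = 8·(20) - (2)·(8) + (0)·(-4) = 144.
  So p(λ) = λ³ - 18λ² + 96λ - 144.
Step 2 — look for an integer root (rational root theorem: any rational root is an integer divisor of 144). Testing λ = 6:
  p(6) = 216 - 648 + 576 - 144 = 0  ✓
  Dividing out (λ - 6): p(λ) = (λ - 6)(λ² - 12λ + 24).
Step 3 — remaining eigenvalues from the quadratic λ² - 12λ + 24 = 0:
  Δ = 12² - 4·24 = 144 - 96 = 48,  λ = (12 ± √48)/2 = (12 ± 6.9282)/2 ≈ 9.4641 or 2.5359.
  Sorted: λ_1 = 9.4641,  λ_2 = 6,  λ_3 = 2.5359  (check: sum = 18 = tr ✓).

Step 4 — unit eigenvector for λ_1 ≈ 9.4641: v spans the null space of (Sigma - λ_1 I), whose rows are
  r_1 = (-1.4641, 2, 0),  r_2 = (2, -3.4641, -2),  r_3 = (0, -2, -5.4641).
  v is orthogonal to every row, so take v ∝ r_1 × r_2 = ((2)·(-2) - (0)·(-3.4641), (0)·(2) - (-1.4641)·(-2), (-1.4641)·(-3.4641) - (2)·(2)) ≈ (-4, -2.9282, 1.0718).
  Rescale (multiply by -1 so the first nonzero entry is positive): u = (4, 2.9282, -1.0718).
  ||u|| = √((4)² + (2.9282)² + (-1.0718)²) = √(25.7231) ≈ 5.0718,  v_1 = u/||u|| ≈ (0.7887, 0.5774, -0.2113) (||v_1|| = 1).

λ_1 = 9.4641,  λ_2 = 6,  λ_3 = 2.5359;  v_1 ≈ (0.7887, 0.5774, -0.2113)


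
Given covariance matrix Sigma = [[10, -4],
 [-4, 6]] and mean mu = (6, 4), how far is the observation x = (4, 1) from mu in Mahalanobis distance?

Step 1 — centre the observation: (x - mu) = (-2, -3).

Step 2 — invert Sigma. det(Sigma) = 10·6 - (-4)² = 44.
  Sigma^{-1} = (1/det) · [[d, -b], [-b, a]] = [[0.1364, 0.0909],
 [0.0909, 0.2273]].

Step 3 — form the quadratic (x - mu)^T · Sigma^{-1} · (x - mu):
  Sigma^{-1} · (x - mu) = (-0.5455, -0.8636).
  (x - mu)^T · [Sigma^{-1} · (x - mu)] = (-2)·(-0.5455) + (-3)·(-0.8636) = 3.6818.

Step 4 — take square root: d = √(3.6818) ≈ 1.9188.

d(x, mu) = √(3.6818) ≈ 1.9188


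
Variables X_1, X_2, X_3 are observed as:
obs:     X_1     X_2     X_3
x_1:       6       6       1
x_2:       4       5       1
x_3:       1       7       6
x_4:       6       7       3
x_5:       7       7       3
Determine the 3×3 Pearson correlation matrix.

Step 1 — column means:
  mean(X_1) = (6 + 4 + 1 + 6 + 7) / 5 = 24/5 = 4.8
  mean(X_2) = (6 + 5 + 7 + 7 + 7) / 5 = 32/5 = 6.4
  mean(X_3) = (1 + 1 + 6 + 3 + 3) / 5 = 14/5 = 2.8

Step 2 — sample variances and covariances s[i,j] = (1/(n-1)) · Σ_k (x_{k,i} - mean_i) · (x_{k,j} - mean_j), with n-1 = 4:
  s[X_1,X_1] = ((1.2)·(1.2) + (-0.8)·(-0.8) + (-3.8)·(-3.8) + (1.2)·(1.2) + (2.2)·(2.2)) / 4 = 22.8/4 = 5.7
  s[X_1,X_2] = ((1.2)·(-0.4) + (-0.8)·(-1.4) + (-3.8)·(0.6) + (1.2)·(0.6) + (2.2)·(0.6)) / 4 = 0.4/4 = 0.1
  s[X_1,X_3] = ((1.2)·(-1.8) + (-0.8)·(-1.8) + (-3.8)·(3.2) + (1.2)·(0.2) + (2.2)·(0.2)) / 4 = -12.2/4 = -3.05
  s[X_2,X_2] = ((-0.4)·(-0.4) + (-1.4)·(-1.4) + (0.6)·(0.6) + (0.6)·(0.6) + (0.6)·(0.6)) / 4 = 3.2/4 = 0.8
  s[X_2,X_3] = ((-0.4)·(-1.8) + (-1.4)·(-1.8) + (0.6)·(3.2) + (0.6)·(0.2) + (0.6)·(0.2)) / 4 = 5.4/4 = 1.35
  s[X_3,X_3] = ((-1.8)·(-1.8) + (-1.8)·(-1.8) + (3.2)·(3.2) + (0.2)·(0.2) + (0.2)·(0.2)) / 4 = 16.8/4 = 4.2
  Sample standard deviations s_i = √(s[i,i]):
  s(X_1) = √(5.7) = 2.3875
  s(X_2) = √(0.8) = 0.8944
  s(X_3) = √(4.2) = 2.0494

Step 3 — r_{ij} = s_{ij} / (s_i · s_j):
  r[X_1,X_1] = 1 (diagonal).
  r[X_1,X_2] = 0.1 / (2.3875 · 0.8944) = 0.1 / 2.1354 = 0.0468
  r[X_1,X_3] = -3.05 / (2.3875 · 2.0494) = -3.05 / 4.8929 = -0.6234
  r[X_2,X_2] = 1 (diagonal).
  r[X_2,X_3] = 1.35 / (0.8944 · 2.0494) = 1.35 / 1.833 = 0.7365
  r[X_3,X_3] = 1 (diagonal).

R is symmetric with unit diagonal. Assembling:

R = [[1, 0.0468, -0.6234],
 [0.0468, 1, 0.7365],
 [-0.6234, 0.7365, 1]]


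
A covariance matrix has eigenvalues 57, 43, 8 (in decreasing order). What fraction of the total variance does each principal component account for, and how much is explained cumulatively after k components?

Step 1 — total variance = trace(Sigma) = Σ λ_i = 57 + 43 + 8 = 108.

Step 2 — fraction explained by component i = λ_i / Σ λ:
  PC1: 57/108 = 0.5278
  PC2: 43/108 = 0.3981
  PC3: 8/108 = 0.0741

Step 3 — cumulative fraction after k components = (λ_1 + ... + λ_k) / Σ λ:
  k = 1: 57/108 = 0.5278
  k = 2: (57 + 43)/108 = 100/108 = 0.9259
  k = 3: (57 + 43 + 8)/108 = 108/108 = 1

Summary (fraction, with percent):

explained: PC1 0.5278 (52.78%), PC2 0.3981 (39.81%), PC3 0.0741 (7.41%);  cumulative: 0.5278, 0.9259, 1


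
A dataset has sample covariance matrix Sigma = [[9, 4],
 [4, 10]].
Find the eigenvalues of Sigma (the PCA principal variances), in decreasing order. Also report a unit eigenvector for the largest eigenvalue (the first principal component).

Step 1 — characteristic polynomial of 2×2 Sigma:
  det(Sigma - λI) = λ² - trace · λ + det = 0.
  trace = 9 + 10 = 19, det = 9·10 - (4)² = 74.
Step 2 — discriminant:
  Δ = trace² - 4·det = 361 - 296 = 65.
Step 3 — eigenvalues:
  λ = (trace ± √Δ)/2 = (19 ± 8.0623)/2,
  λ_1 = 13.5311,  λ_2 = 5.4689.

Step 4 — unit eigenvector for λ_1: solve (Sigma - λ_1 I)v = 0. First row:
  (9 - 13.5311)·v_x + (4)·v_y = 0, i.e. (-4.5311)·v_x + (4)·v_y = 0,
  so v ∝ (b, λ_1 - a) = (4, 4.5311) = u.
  ||u|| = √((4)² + (4.5311)²) = √(36.5311) ≈ 6.0441,
  v_1 = u/||u|| ≈ (0.6618, 0.7497) (||v_1|| = 1).

λ_1 = 13.5311,  λ_2 = 5.4689;  v_1 ≈ (0.6618, 0.7497)


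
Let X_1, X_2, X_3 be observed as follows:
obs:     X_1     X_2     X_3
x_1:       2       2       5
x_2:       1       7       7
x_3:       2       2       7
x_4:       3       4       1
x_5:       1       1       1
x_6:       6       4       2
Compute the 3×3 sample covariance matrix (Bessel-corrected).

Step 1 — column means:
  mean(X_1) = (2 + 1 + 2 + 3 + 1 + 6) / 6 = 15/6 = 2.5
  mean(X_2) = (2 + 7 + 2 + 4 + 1 + 4) / 6 = 20/6 = 3.3333
  mean(X_3) = (5 + 7 + 7 + 1 + 1 + 2) / 6 = 23/6 = 3.8333

Step 2 — sample covariance S[i,j] = (1/(n-1)) · Σ_k (x_{k,i} - mean_i) · (x_{k,j} - mean_j), with n-1 = 5.
  S[X_1,X_1] = ((-0.5)·(-0.5) + (-1.5)·(-1.5) + (-0.5)·(-0.5) + (0.5)·(0.5) + (-1.5)·(-1.5) + (3.5)·(3.5)) / 5 = 17.5/5 = 3.5
  S[X_1,X_2] = ((-0.5)·(-1.3333) + (-1.5)·(3.6667) + (-0.5)·(-1.3333) + (0.5)·(0.6667) + (-1.5)·(-2.3333) + (3.5)·(0.6667)) / 5 = 2/5 = 0.4
  S[X_1,X_3] = ((-0.5)·(1.1667) + (-1.5)·(3.1667) + (-0.5)·(3.1667) + (0.5)·(-2.8333) + (-1.5)·(-2.8333) + (3.5)·(-1.8333)) / 5 = -10.5/5 = -2.1
  S[X_2,X_2] = ((-1.3333)·(-1.3333) + (3.6667)·(3.6667) + (-1.3333)·(-1.3333) + (0.6667)·(0.6667) + (-2.3333)·(-2.3333) + (0.6667)·(0.6667)) / 5 = 23.3333/5 = 4.6667
  S[X_2,X_3] = ((-1.3333)·(1.1667) + (3.6667)·(3.1667) + (-1.3333)·(3.1667) + (0.6667)·(-2.8333) + (-2.3333)·(-2.8333) + (0.6667)·(-1.8333)) / 5 = 9.3333/5 = 1.8667
  S[X_3,X_3] = ((1.1667)·(1.1667) + (3.1667)·(3.1667) + (3.1667)·(3.1667) + (-2.8333)·(-2.8333) + (-2.8333)·(-2.8333) + (-1.8333)·(-1.8333)) / 5 = 40.8333/5 = 8.1667

S is symmetric (S[j,i] = S[i,j]). Assembling:

S = [[3.5, 0.4, -2.1],
 [0.4, 4.6667, 1.8667],
 [-2.1, 1.8667, 8.1667]]


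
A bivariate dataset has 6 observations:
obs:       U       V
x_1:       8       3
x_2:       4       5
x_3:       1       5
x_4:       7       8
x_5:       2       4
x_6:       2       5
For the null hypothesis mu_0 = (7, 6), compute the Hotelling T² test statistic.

Step 1 — sample mean vector:
  mean(U) = (8 + 4 + 1 + 7 + 2 + 2) / 6 = 24/6 = 4
  mean(V) = (3 + 5 + 5 + 8 + 4 + 5) / 6 = 30/6 = 5
  x̄ = (4, 5),  deviation x̄ - mu_0 = (4, 5) - (7, 6) = (-3, -1).

Step 2 — sample covariance matrix, S[i,j] = (1/(n-1)) · Σ_k (x_{k,i} - mean_i) · (x_{k,j} - mean_j), divisor n-1 = 5:
  S[U,U] = ((4)·(4) + (0)·(0) + (-3)·(-3) + (3)·(3) + (-2)·(-2) + (-2)·(-2)) / 5 = 42/5 = 8.4
  S[U,V] = ((4)·(-2) + (0)·(0) + (-3)·(0) + (3)·(3) + (-2)·(-1) + (-2)·(0)) / 5 = 3/5 = 0.6
  S[V,V] = ((-2)·(-2) + (0)·(0) + (0)·(0) + (3)·(3) + (-1)·(-1) + (0)·(0)) / 5 = 14/5 = 2.8
  S = [[8.4, 0.6],
 [0.6, 2.8]].

Step 3 — invert S. det(S) = 8.4·2.8 - (0.6)² = 23.16.
  S^{-1} = (1/det) · [[d, -b], [-b, a]] = [[0.1209, -0.0259],
 [-0.0259, 0.3627]].

Step 4 — quadratic form (x̄ - mu_0)^T · S^{-1} · (x̄ - mu_0):
  S^{-1} · (x̄ - mu_0) = (-0.3368, -0.285),
  (x̄ - mu_0)^T · [...] = (-3)·(-0.3368) + (-1)·(-0.285) = 1.2953.

Step 5 — scale by n: T² = 6 · 1.2953 = 7.772.

T² ≈ 7.772


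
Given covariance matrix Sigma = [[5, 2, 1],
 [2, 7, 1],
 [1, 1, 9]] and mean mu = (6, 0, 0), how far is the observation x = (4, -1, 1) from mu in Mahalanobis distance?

Step 1 — centre the observation: (x - mu) = (-2, -1, 1).

Step 2 — invert Sigma (cofactor / det for 3×3, or solve directly):
  Sigma^{-1} = [[0.2288, -0.0627, -0.0185],
 [-0.0627, 0.1624, -0.0111],
 [-0.0185, -0.0111, 0.1144]].

Step 3 — form the quadratic (x - mu)^T · Sigma^{-1} · (x - mu):
  Sigma^{-1} · (x - mu) = (-0.4133, -0.048, 0.1624).
  (x - mu)^T · [Sigma^{-1} · (x - mu)] = (-2)·(-0.4133) + (-1)·(-0.048) + (1)·(0.1624) = 1.0369.

Step 4 — take square root: d = √(1.0369) ≈ 1.0183.

d(x, mu) = √(1.0369) ≈ 1.0183


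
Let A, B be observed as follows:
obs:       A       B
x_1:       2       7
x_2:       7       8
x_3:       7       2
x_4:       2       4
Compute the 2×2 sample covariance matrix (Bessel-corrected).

Step 1 — column means:
  mean(A) = (2 + 7 + 7 + 2) / 4 = 18/4 = 4.5
  mean(B) = (7 + 8 + 2 + 4) / 4 = 21/4 = 5.25

Step 2 — sample covariance S[i,j] = (1/(n-1)) · Σ_k (x_{k,i} - mean_i) · (x_{k,j} - mean_j), with n-1 = 3.
  S[A,A] = ((-2.5)·(-2.5) + (2.5)·(2.5) + (2.5)·(2.5) + (-2.5)·(-2.5)) / 3 = 25/3 = 8.3333
  S[A,B] = ((-2.5)·(1.75) + (2.5)·(2.75) + (2.5)·(-3.25) + (-2.5)·(-1.25)) / 3 = -2.5/3 = -0.8333
  S[B,B] = ((1.75)·(1.75) + (2.75)·(2.75) + (-3.25)·(-3.25) + (-1.25)·(-1.25)) / 3 = 22.75/3 = 7.5833

S is symmetric (S[j,i] = S[i,j]). Assembling:

S = [[8.3333, -0.8333],
 [-0.8333, 7.5833]]


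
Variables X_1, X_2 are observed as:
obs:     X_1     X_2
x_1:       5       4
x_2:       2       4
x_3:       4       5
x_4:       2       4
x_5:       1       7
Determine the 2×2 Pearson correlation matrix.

Step 1 — column means:
  mean(X_1) = (5 + 2 + 4 + 2 + 1) / 5 = 14/5 = 2.8
  mean(X_2) = (4 + 4 + 5 + 4 + 7) / 5 = 24/5 = 4.8

Step 2 — sample variances and covariances s[i,j] = (1/(n-1)) · Σ_k (x_{k,i} - mean_i) · (x_{k,j} - mean_j), with n-1 = 4:
  s[X_1,X_1] = ((2.2)·(2.2) + (-0.8)·(-0.8) + (1.2)·(1.2) + (-0.8)·(-0.8) + (-1.8)·(-1.8)) / 4 = 10.8/4 = 2.7
  s[X_1,X_2] = ((2.2)·(-0.8) + (-0.8)·(-0.8) + (1.2)·(0.2) + (-0.8)·(-0.8) + (-1.8)·(2.2)) / 4 = -4.2/4 = -1.05
  s[X_2,X_2] = ((-0.8)·(-0.8) + (-0.8)·(-0.8) + (0.2)·(0.2) + (-0.8)·(-0.8) + (2.2)·(2.2)) / 4 = 6.8/4 = 1.7
  Sample standard deviations s_i = √(s[i,i]):
  s(X_1) = √(2.7) = 1.6432
  s(X_2) = √(1.7) = 1.3038

Step 3 — r_{ij} = s_{ij} / (s_i · s_j):
  r[X_1,X_1] = 1 (diagonal).
  r[X_1,X_2] = -1.05 / (1.6432 · 1.3038) = -1.05 / 2.1424 = -0.4901
  r[X_2,X_2] = 1 (diagonal).

R is symmetric with unit diagonal. Assembling:

R = [[1, -0.4901],
 [-0.4901, 1]]


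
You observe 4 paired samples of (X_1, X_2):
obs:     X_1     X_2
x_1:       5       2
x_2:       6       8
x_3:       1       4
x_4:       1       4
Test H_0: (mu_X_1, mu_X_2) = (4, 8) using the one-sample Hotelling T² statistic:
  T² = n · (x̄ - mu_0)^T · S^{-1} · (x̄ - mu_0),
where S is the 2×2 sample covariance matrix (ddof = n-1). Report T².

Step 1 — sample mean vector:
  mean(X_1) = (5 + 6 + 1 + 1) / 4 = 13/4 = 3.25
  mean(X_2) = (2 + 8 + 4 + 4) / 4 = 18/4 = 4.5
  x̄ = (3.25, 4.5),  deviation x̄ - mu_0 = (3.25, 4.5) - (4, 8) = (-0.75, -3.5).

Step 2 — sample covariance matrix, S[i,j] = (1/(n-1)) · Σ_k (x_{k,i} - mean_i) · (x_{k,j} - mean_j), divisor n-1 = 3:
  S[X_1,X_1] = ((1.75)·(1.75) + (2.75)·(2.75) + (-2.25)·(-2.25) + (-2.25)·(-2.25)) / 3 = 20.75/3 = 6.9167
  S[X_1,X_2] = ((1.75)·(-2.5) + (2.75)·(3.5) + (-2.25)·(-0.5) + (-2.25)·(-0.5)) / 3 = 7.5/3 = 2.5
  S[X_2,X_2] = ((-2.5)·(-2.5) + (3.5)·(3.5) + (-0.5)·(-0.5) + (-0.5)·(-0.5)) / 3 = 19/3 = 6.3333
  S = [[6.9167, 2.5],
 [2.5, 6.3333]].

Step 3 — invert S. det(S) = 6.9167·6.3333 - (2.5)² = 37.5556.
  S^{-1} = (1/det) · [[d, -b], [-b, a]] = [[0.1686, -0.0666],
 [-0.0666, 0.1842]].

Step 4 — quadratic form (x̄ - mu_0)^T · S^{-1} · (x̄ - mu_0):
  S^{-1} · (x̄ - mu_0) = (0.1065, -0.5947),
  (x̄ - mu_0)^T · [...] = (-0.75)·(0.1065) + (-3.5)·(-0.5947) = 2.0015.

Step 5 — scale by n: T² = 4 · 2.0015 = 8.0059.

T² ≈ 8.0059


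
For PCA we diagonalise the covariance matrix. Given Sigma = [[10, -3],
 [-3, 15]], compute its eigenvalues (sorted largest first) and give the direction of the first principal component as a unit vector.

Step 1 — characteristic polynomial of 2×2 Sigma:
  det(Sigma - λI) = λ² - trace · λ + det = 0.
  trace = 10 + 15 = 25, det = 10·15 - (-3)² = 141.
Step 2 — discriminant:
  Δ = trace² - 4·det = 625 - 564 = 61.
Step 3 — eigenvalues:
  λ = (trace ± √Δ)/2 = (25 ± 7.8102)/2,
  λ_1 = 16.4051,  λ_2 = 8.5949.

Step 4 — unit eigenvector for λ_1: solve (Sigma - λ_1 I)v = 0. First row:
  (10 - 16.4051)·v_x + (-3)·v_y = 0, i.e. (-6.4051)·v_x + (-3)·v_y = 0,
  so v ∝ (b, λ_1 - a) = (-3, 6.4051); multiply by -1 so the first entry is positive: u = (3, -6.4051).
  ||u|| = √((3)² + (-6.4051)²) = √(50.0256) ≈ 7.0729,
  v_1 = u/||u|| ≈ (0.4242, -0.9056) (||v_1|| = 1).

λ_1 = 16.4051,  λ_2 = 8.5949;  v_1 ≈ (0.4242, -0.9056)


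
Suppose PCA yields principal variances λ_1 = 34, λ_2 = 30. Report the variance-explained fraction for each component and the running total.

Step 1 — total variance = trace(Sigma) = Σ λ_i = 34 + 30 = 64.

Step 2 — fraction explained by component i = λ_i / Σ λ:
  PC1: 34/64 = 0.5312
  PC2: 30/64 = 0.4688

Step 3 — cumulative fraction after k components = (λ_1 + ... + λ_k) / Σ λ:
  k = 1: 34/64 = 0.5312
  k = 2: (34 + 30)/64 = 64/64 = 1

Summary (fraction, with percent):

explained: PC1 0.5312 (53.12%), PC2 0.4688 (46.88%);  cumulative: 0.5312, 1


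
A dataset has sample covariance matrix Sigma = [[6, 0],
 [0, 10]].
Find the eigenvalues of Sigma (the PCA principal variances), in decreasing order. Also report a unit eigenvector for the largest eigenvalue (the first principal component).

Step 1 — characteristic polynomial of 2×2 Sigma:
  det(Sigma - λI) = λ² - trace · λ + det = 0.
  trace = 6 + 10 = 16, det = 6·10 - (0)² = 60.
Step 2 — discriminant:
  Δ = trace² - 4·det = 256 - 240 = 16.
Step 3 — eigenvalues:
  λ = (trace ± √Δ)/2 = (16 ± 4)/2,
  λ_1 = 10,  λ_2 = 6.

Step 4 — unit eigenvector for λ_1: Sigma is diagonal, so its eigenvectors are the coordinate axes. λ_1 = 10 is the diagonal entry on the second coordinate axis, hence
  v_1 = (0, 1) (||v_1|| = 1).

λ_1 = 10,  λ_2 = 6;  v_1 ≈ (0, 1)


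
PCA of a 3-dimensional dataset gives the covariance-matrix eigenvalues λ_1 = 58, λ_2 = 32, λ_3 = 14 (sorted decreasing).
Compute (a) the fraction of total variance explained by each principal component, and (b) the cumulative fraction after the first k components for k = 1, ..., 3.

Step 1 — total variance = trace(Sigma) = Σ λ_i = 58 + 32 + 14 = 104.

Step 2 — fraction explained by component i = λ_i / Σ λ:
  PC1: 58/104 = 0.5577
  PC2: 32/104 = 0.3077
  PC3: 14/104 = 0.1346

Step 3 — cumulative fraction after k components = (λ_1 + ... + λ_k) / Σ λ:
  k = 1: 58/104 = 0.5577
  k = 2: (58 + 32)/104 = 90/104 = 0.8654
  k = 3: (58 + 32 + 14)/104 = 104/104 = 1

Summary (fraction, with percent):

explained: PC1 0.5577 (55.77%), PC2 0.3077 (30.77%), PC3 0.1346 (13.46%);  cumulative: 0.5577, 0.8654, 1


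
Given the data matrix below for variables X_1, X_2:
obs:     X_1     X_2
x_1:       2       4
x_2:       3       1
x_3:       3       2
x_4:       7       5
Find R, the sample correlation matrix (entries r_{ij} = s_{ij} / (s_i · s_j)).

Step 1 — column means:
  mean(X_1) = (2 + 3 + 3 + 7) / 4 = 15/4 = 3.75
  mean(X_2) = (4 + 1 + 2 + 5) / 4 = 12/4 = 3

Step 2 — sample variances and covariances s[i,j] = (1/(n-1)) · Σ_k (x_{k,i} - mean_i) · (x_{k,j} - mean_j), with n-1 = 3:
  s[X_1,X_1] = ((-1.75)·(-1.75) + (-0.75)·(-0.75) + (-0.75)·(-0.75) + (3.25)·(3.25)) / 3 = 14.75/3 = 4.9167
  s[X_1,X_2] = ((-1.75)·(1) + (-0.75)·(-2) + (-0.75)·(-1) + (3.25)·(2)) / 3 = 7/3 = 2.3333
  s[X_2,X_2] = ((1)·(1) + (-2)·(-2) + (-1)·(-1) + (2)·(2)) / 3 = 10/3 = 3.3333
  Sample standard deviations s_i = √(s[i,i]):
  s(X_1) = √(4.9167) = 2.2174
  s(X_2) = √(3.3333) = 1.8257

Step 3 — r_{ij} = s_{ij} / (s_i · s_j):
  r[X_1,X_1] = 1 (diagonal).
  r[X_1,X_2] = 2.3333 / (2.2174 · 1.8257) = 2.3333 / 4.0483 = 0.5764
  r[X_2,X_2] = 1 (diagonal).

R is symmetric with unit diagonal. Assembling:

R = [[1, 0.5764],
 [0.5764, 1]]


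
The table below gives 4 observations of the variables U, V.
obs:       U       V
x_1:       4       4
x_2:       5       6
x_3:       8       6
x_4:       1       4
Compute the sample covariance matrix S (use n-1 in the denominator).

Step 1 — column means:
  mean(U) = (4 + 5 + 8 + 1) / 4 = 18/4 = 4.5
  mean(V) = (4 + 6 + 6 + 4) / 4 = 20/4 = 5

Step 2 — sample covariance S[i,j] = (1/(n-1)) · Σ_k (x_{k,i} - mean_i) · (x_{k,j} - mean_j), with n-1 = 3.
  S[U,U] = ((-0.5)·(-0.5) + (0.5)·(0.5) + (3.5)·(3.5) + (-3.5)·(-3.5)) / 3 = 25/3 = 8.3333
  S[U,V] = ((-0.5)·(-1) + (0.5)·(1) + (3.5)·(1) + (-3.5)·(-1)) / 3 = 8/3 = 2.6667
  S[V,V] = ((-1)·(-1) + (1)·(1) + (1)·(1) + (-1)·(-1)) / 3 = 4/3 = 1.3333

S is symmetric (S[j,i] = S[i,j]). Assembling:

S = [[8.3333, 2.6667],
 [2.6667, 1.3333]]


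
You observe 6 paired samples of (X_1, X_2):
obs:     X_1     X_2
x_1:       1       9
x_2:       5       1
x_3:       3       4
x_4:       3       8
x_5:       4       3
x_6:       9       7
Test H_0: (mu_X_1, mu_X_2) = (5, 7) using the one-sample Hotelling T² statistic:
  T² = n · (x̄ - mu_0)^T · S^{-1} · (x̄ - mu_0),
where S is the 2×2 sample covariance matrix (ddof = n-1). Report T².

Step 1 — sample mean vector:
  mean(X_1) = (1 + 5 + 3 + 3 + 4 + 9) / 6 = 25/6 = 4.1667
  mean(X_2) = (9 + 1 + 4 + 8 + 3 + 7) / 6 = 32/6 = 5.3333
  x̄ = (4.1667, 5.3333),  deviation x̄ - mu_0 = (4.1667, 5.3333) - (5, 7) = (-0.8333, -1.6667).

Step 2 — sample covariance matrix, S[i,j] = (1/(n-1)) · Σ_k (x_{k,i} - mean_i) · (x_{k,j} - mean_j), divisor n-1 = 5:
  S[X_1,X_1] = ((-3.1667)·(-3.1667) + (0.8333)·(0.8333) + (-1.1667)·(-1.1667) + (-1.1667)·(-1.1667) + (-0.1667)·(-0.1667) + (4.8333)·(4.8333)) / 5 = 36.8333/5 = 7.3667
  S[X_1,X_2] = ((-3.1667)·(3.6667) + (0.8333)·(-4.3333) + (-1.1667)·(-1.3333) + (-1.1667)·(2.6667) + (-0.1667)·(-2.3333) + (4.8333)·(1.6667)) / 5 = -8.3333/5 = -1.6667
  S[X_2,X_2] = ((3.6667)·(3.6667) + (-4.3333)·(-4.3333) + (-1.3333)·(-1.3333) + (2.6667)·(2.6667) + (-2.3333)·(-2.3333) + (1.6667)·(1.6667)) / 5 = 49.3333/5 = 9.8667
  S = [[7.3667, -1.6667],
 [-1.6667, 9.8667]].

Step 3 — invert S. det(S) = 7.3667·9.8667 - (-1.6667)² = 69.9067.
  S^{-1} = (1/det) · [[d, -b], [-b, a]] = [[0.1411, 0.0238],
 [0.0238, 0.1054]].

Step 4 — quadratic form (x̄ - mu_0)^T · S^{-1} · (x̄ - mu_0):
  S^{-1} · (x̄ - mu_0) = (-0.1574, -0.1955),
  (x̄ - mu_0)^T · [...] = (-0.8333)·(-0.1574) + (-1.6667)·(-0.1955) = 0.457.

Step 5 — scale by n: T² = 6 · 0.457 = 2.7418.

T² ≈ 2.7418


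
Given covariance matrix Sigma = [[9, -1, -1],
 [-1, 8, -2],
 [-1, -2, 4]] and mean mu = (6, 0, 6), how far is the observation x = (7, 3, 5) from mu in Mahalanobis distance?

Step 1 — centre the observation: (x - mu) = (1, 3, -1).

Step 2 — invert Sigma (cofactor / det for 3×3, or solve directly):
  Sigma^{-1} = [[0.1186, 0.0254, 0.0424],
 [0.0254, 0.1483, 0.0805],
 [0.0424, 0.0805, 0.3008]].

Step 3 — form the quadratic (x - mu)^T · Sigma^{-1} · (x - mu):
  Sigma^{-1} · (x - mu) = (0.1525, 0.3898, -0.0169).
  (x - mu)^T · [Sigma^{-1} · (x - mu)] = (1)·(0.1525) + (3)·(0.3898) + (-1)·(-0.0169) = 1.339.

Step 4 — take square root: d = √(1.339) ≈ 1.1571.

d(x, mu) = √(1.339) ≈ 1.1571


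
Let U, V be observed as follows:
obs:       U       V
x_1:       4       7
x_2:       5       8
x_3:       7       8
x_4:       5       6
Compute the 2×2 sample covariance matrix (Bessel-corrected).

Step 1 — column means:
  mean(U) = (4 + 5 + 7 + 5) / 4 = 21/4 = 5.25
  mean(V) = (7 + 8 + 8 + 6) / 4 = 29/4 = 7.25

Step 2 — sample covariance S[i,j] = (1/(n-1)) · Σ_k (x_{k,i} - mean_i) · (x_{k,j} - mean_j), with n-1 = 3.
  S[U,U] = ((-1.25)·(-1.25) + (-0.25)·(-0.25) + (1.75)·(1.75) + (-0.25)·(-0.25)) / 3 = 4.75/3 = 1.5833
  S[U,V] = ((-1.25)·(-0.25) + (-0.25)·(0.75) + (1.75)·(0.75) + (-0.25)·(-1.25)) / 3 = 1.75/3 = 0.5833
  S[V,V] = ((-0.25)·(-0.25) + (0.75)·(0.75) + (0.75)·(0.75) + (-1.25)·(-1.25)) / 3 = 2.75/3 = 0.9167

S is symmetric (S[j,i] = S[i,j]). Assembling:

S = [[1.5833, 0.5833],
 [0.5833, 0.9167]]


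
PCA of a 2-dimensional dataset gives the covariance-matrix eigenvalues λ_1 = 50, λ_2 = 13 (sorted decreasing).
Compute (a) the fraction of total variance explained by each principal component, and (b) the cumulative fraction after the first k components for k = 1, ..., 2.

Step 1 — total variance = trace(Sigma) = Σ λ_i = 50 + 13 = 63.

Step 2 — fraction explained by component i = λ_i / Σ λ:
  PC1: 50/63 = 0.7937
  PC2: 13/63 = 0.2063

Step 3 — cumulative fraction after k components = (λ_1 + ... + λ_k) / Σ λ:
  k = 1: 50/63 = 0.7937
  k = 2: (50 + 13)/63 = 63/63 = 1

Summary (fraction, with percent):

explained: PC1 0.7937 (79.37%), PC2 0.2063 (20.63%);  cumulative: 0.7937, 1


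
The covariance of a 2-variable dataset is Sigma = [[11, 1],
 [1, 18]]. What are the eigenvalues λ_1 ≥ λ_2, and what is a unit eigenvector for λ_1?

Step 1 — characteristic polynomial of 2×2 Sigma:
  det(Sigma - λI) = λ² - trace · λ + det = 0.
  trace = 11 + 18 = 29, det = 11·18 - (1)² = 197.
Step 2 — discriminant:
  Δ = trace² - 4·det = 841 - 788 = 53.
Step 3 — eigenvalues:
  λ = (trace ± √Δ)/2 = (29 ± 7.2801)/2,
  λ_1 = 18.1401,  λ_2 = 10.8599.

Step 4 — unit eigenvector for λ_1: solve (Sigma - λ_1 I)v = 0. First row:
  (11 - 18.1401)·v_x + (1)·v_y = 0, i.e. (-7.1401)·v_x + (1)·v_y = 0,
  so v ∝ (b, λ_1 - a) = (1, 7.1401) = u.
  ||u|| = √((1)² + (7.1401)²) = √(51.9804) ≈ 7.2097,
  v_1 = u/||u|| ≈ (0.1387, 0.9903) (||v_1|| = 1).

λ_1 = 18.1401,  λ_2 = 10.8599;  v_1 ≈ (0.1387, 0.9903)


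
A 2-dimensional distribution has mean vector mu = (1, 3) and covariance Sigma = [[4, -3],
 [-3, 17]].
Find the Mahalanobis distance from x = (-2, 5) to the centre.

Step 1 — centre the observation: (x - mu) = (-3, 2).

Step 2 — invert Sigma. det(Sigma) = 4·17 - (-3)² = 59.
  Sigma^{-1} = (1/det) · [[d, -b], [-b, a]] = [[0.2881, 0.0508],
 [0.0508, 0.0678]].

Step 3 — form the quadratic (x - mu)^T · Sigma^{-1} · (x - mu):
  Sigma^{-1} · (x - mu) = (-0.7627, -0.0169).
  (x - mu)^T · [Sigma^{-1} · (x - mu)] = (-3)·(-0.7627) + (2)·(-0.0169) = 2.2542.

Step 4 — take square root: d = √(2.2542) ≈ 1.5014.

d(x, mu) = √(2.2542) ≈ 1.5014


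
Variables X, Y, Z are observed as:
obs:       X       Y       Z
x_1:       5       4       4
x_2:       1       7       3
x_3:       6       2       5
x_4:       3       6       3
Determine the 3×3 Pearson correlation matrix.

Step 1 — column means:
  mean(X) = (5 + 1 + 6 + 3) / 4 = 15/4 = 3.75
  mean(Y) = (4 + 7 + 2 + 6) / 4 = 19/4 = 4.75
  mean(Z) = (4 + 3 + 5 + 3) / 4 = 15/4 = 3.75

Step 2 — sample variances and covariances s[i,j] = (1/(n-1)) · Σ_k (x_{k,i} - mean_i) · (x_{k,j} - mean_j), with n-1 = 3:
  s[X,X] = ((1.25)·(1.25) + (-2.75)·(-2.75) + (2.25)·(2.25) + (-0.75)·(-0.75)) / 3 = 14.75/3 = 4.9167
  s[X,Y] = ((1.25)·(-0.75) + (-2.75)·(2.25) + (2.25)·(-2.75) + (-0.75)·(1.25)) / 3 = -14.25/3 = -4.75
  s[X,Z] = ((1.25)·(0.25) + (-2.75)·(-0.75) + (2.25)·(1.25) + (-0.75)·(-0.75)) / 3 = 5.75/3 = 1.9167
  s[Y,Y] = ((-0.75)·(-0.75) + (2.25)·(2.25) + (-2.75)·(-2.75) + (1.25)·(1.25)) / 3 = 14.75/3 = 4.9167
  s[Y,Z] = ((-0.75)·(0.25) + (2.25)·(-0.75) + (-2.75)·(1.25) + (1.25)·(-0.75)) / 3 = -6.25/3 = -2.0833
  s[Z,Z] = ((0.25)·(0.25) + (-0.75)·(-0.75) + (1.25)·(1.25) + (-0.75)·(-0.75)) / 3 = 2.75/3 = 0.9167
  Sample standard deviations s_i = √(s[i,i]):
  s(X) = √(4.9167) = 2.2174
  s(Y) = √(4.9167) = 2.2174
  s(Z) = √(0.9167) = 0.9574

Step 3 — r_{ij} = s_{ij} / (s_i · s_j):
  r[X,X] = 1 (diagonal).
  r[X,Y] = -4.75 / (2.2174 · 2.2174) = -4.75 / 4.9167 = -0.9661
  r[X,Z] = 1.9167 / (2.2174 · 0.9574) = 1.9167 / 2.123 = 0.9028
  r[Y,Y] = 1 (diagonal).
  r[Y,Z] = -2.0833 / (2.2174 · 0.9574) = -2.0833 / 2.123 = -0.9813
  r[Z,Z] = 1 (diagonal).

R is symmetric with unit diagonal. Assembling:

R = [[1, -0.9661, 0.9028],
 [-0.9661, 1, -0.9813],
 [0.9028, -0.9813, 1]]


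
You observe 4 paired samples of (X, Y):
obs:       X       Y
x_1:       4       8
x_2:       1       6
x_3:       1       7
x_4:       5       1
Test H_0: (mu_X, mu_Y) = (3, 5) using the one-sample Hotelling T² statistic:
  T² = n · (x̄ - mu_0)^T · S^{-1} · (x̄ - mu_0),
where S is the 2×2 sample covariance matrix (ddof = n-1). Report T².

Step 1 — sample mean vector:
  mean(X) = (4 + 1 + 1 + 5) / 4 = 11/4 = 2.75
  mean(Y) = (8 + 6 + 7 + 1) / 4 = 22/4 = 5.5
  x̄ = (2.75, 5.5),  deviation x̄ - mu_0 = (2.75, 5.5) - (3, 5) = (-0.25, 0.5).

Step 2 — sample covariance matrix, S[i,j] = (1/(n-1)) · Σ_k (x_{k,i} - mean_i) · (x_{k,j} - mean_j), divisor n-1 = 3:
  S[X,X] = ((1.25)·(1.25) + (-1.75)·(-1.75) + (-1.75)·(-1.75) + (2.25)·(2.25)) / 3 = 12.75/3 = 4.25
  S[X,Y] = ((1.25)·(2.5) + (-1.75)·(0.5) + (-1.75)·(1.5) + (2.25)·(-4.5)) / 3 = -10.5/3 = -3.5
  S[Y,Y] = ((2.5)·(2.5) + (0.5)·(0.5) + (1.5)·(1.5) + (-4.5)·(-4.5)) / 3 = 29/3 = 9.6667
  S = [[4.25, -3.5],
 [-3.5, 9.6667]].

Step 3 — invert S. det(S) = 4.25·9.6667 - (-3.5)² = 28.8333.
  S^{-1} = (1/det) · [[d, -b], [-b, a]] = [[0.3353, 0.1214],
 [0.1214, 0.1474]].

Step 4 — quadratic form (x̄ - mu_0)^T · S^{-1} · (x̄ - mu_0):
  S^{-1} · (x̄ - mu_0) = (-0.0231, 0.0434),
  (x̄ - mu_0)^T · [...] = (-0.25)·(-0.0231) + (0.5)·(0.0434) = 0.0275.

Step 5 — scale by n: T² = 4 · 0.0275 = 0.1098.

T² ≈ 0.1098


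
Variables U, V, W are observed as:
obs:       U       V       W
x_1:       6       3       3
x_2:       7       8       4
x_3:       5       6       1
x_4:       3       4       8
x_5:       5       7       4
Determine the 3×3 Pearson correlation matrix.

Step 1 — column means:
  mean(U) = (6 + 7 + 5 + 3 + 5) / 5 = 26/5 = 5.2
  mean(V) = (3 + 8 + 6 + 4 + 7) / 5 = 28/5 = 5.6
  mean(W) = (3 + 4 + 1 + 8 + 4) / 5 = 20/5 = 4

Step 2 — sample variances and covariances s[i,j] = (1/(n-1)) · Σ_k (x_{k,i} - mean_i) · (x_{k,j} - mean_j), with n-1 = 4:
  s[U,U] = ((0.8)·(0.8) + (1.8)·(1.8) + (-0.2)·(-0.2) + (-2.2)·(-2.2) + (-0.2)·(-0.2)) / 4 = 8.8/4 = 2.2
  s[U,V] = ((0.8)·(-2.6) + (1.8)·(2.4) + (-0.2)·(0.4) + (-2.2)·(-1.6) + (-0.2)·(1.4)) / 4 = 5.4/4 = 1.35
  s[U,W] = ((0.8)·(-1) + (1.8)·(0) + (-0.2)·(-3) + (-2.2)·(4) + (-0.2)·(0)) / 4 = -9/4 = -2.25
  s[V,V] = ((-2.6)·(-2.6) + (2.4)·(2.4) + (0.4)·(0.4) + (-1.6)·(-1.6) + (1.4)·(1.4)) / 4 = 17.2/4 = 4.3
  s[V,W] = ((-2.6)·(-1) + (2.4)·(0) + (0.4)·(-3) + (-1.6)·(4) + (1.4)·(0)) / 4 = -5/4 = -1.25
  s[W,W] = ((-1)·(-1) + (0)·(0) + (-3)·(-3) + (4)·(4) + (0)·(0)) / 4 = 26/4 = 6.5
  Sample standard deviations s_i = √(s[i,i]):
  s(U) = √(2.2) = 1.4832
  s(V) = √(4.3) = 2.0736
  s(W) = √(6.5) = 2.5495

Step 3 — r_{ij} = s_{ij} / (s_i · s_j):
  r[U,U] = 1 (diagonal).
  r[U,V] = 1.35 / (1.4832 · 2.0736) = 1.35 / 3.0757 = 0.4389
  r[U,W] = -2.25 / (1.4832 · 2.5495) = -2.25 / 3.7815 = -0.595
  r[V,V] = 1 (diagonal).
  r[V,W] = -1.25 / (2.0736 · 2.5495) = -1.25 / 5.2868 = -0.2364
  r[W,W] = 1 (diagonal).

R is symmetric with unit diagonal. Assembling:

R = [[1, 0.4389, -0.595],
 [0.4389, 1, -0.2364],
 [-0.595, -0.2364, 1]]


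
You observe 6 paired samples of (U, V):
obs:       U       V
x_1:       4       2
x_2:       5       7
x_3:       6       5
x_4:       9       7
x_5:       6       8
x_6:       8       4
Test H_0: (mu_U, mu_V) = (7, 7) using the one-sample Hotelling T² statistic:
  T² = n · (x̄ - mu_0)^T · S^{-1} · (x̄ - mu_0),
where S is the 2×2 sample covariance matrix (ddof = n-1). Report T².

Step 1 — sample mean vector:
  mean(U) = (4 + 5 + 6 + 9 + 6 + 8) / 6 = 38/6 = 6.3333
  mean(V) = (2 + 7 + 5 + 7 + 8 + 4) / 6 = 33/6 = 5.5
  x̄ = (6.3333, 5.5),  deviation x̄ - mu_0 = (6.3333, 5.5) - (7, 7) = (-0.6667, -1.5).

Step 2 — sample covariance matrix, S[i,j] = (1/(n-1)) · Σ_k (x_{k,i} - mean_i) · (x_{k,j} - mean_j), divisor n-1 = 5:
  S[U,U] = ((-2.3333)·(-2.3333) + (-1.3333)·(-1.3333) + (-0.3333)·(-0.3333) + (2.6667)·(2.6667) + (-0.3333)·(-0.3333) + (1.6667)·(1.6667)) / 5 = 17.3333/5 = 3.4667
  S[U,V] = ((-2.3333)·(-3.5) + (-1.3333)·(1.5) + (-0.3333)·(-0.5) + (2.6667)·(1.5) + (-0.3333)·(2.5) + (1.6667)·(-1.5)) / 5 = 7/5 = 1.4
  S[V,V] = ((-3.5)·(-3.5) + (1.5)·(1.5) + (-0.5)·(-0.5) + (1.5)·(1.5) + (2.5)·(2.5) + (-1.5)·(-1.5)) / 5 = 25.5/5 = 5.1
  S = [[3.4667, 1.4],
 [1.4, 5.1]].

Step 3 — invert S. det(S) = 3.4667·5.1 - (1.4)² = 15.72.
  S^{-1} = (1/det) · [[d, -b], [-b, a]] = [[0.3244, -0.0891],
 [-0.0891, 0.2205]].

Step 4 — quadratic form (x̄ - mu_0)^T · S^{-1} · (x̄ - mu_0):
  S^{-1} · (x̄ - mu_0) = (-0.0827, -0.2714),
  (x̄ - mu_0)^T · [...] = (-0.6667)·(-0.0827) + (-1.5)·(-0.2714) = 0.4623.

Step 5 — scale by n: T² = 6 · 0.4623 = 2.7735.

T² ≈ 2.7735
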